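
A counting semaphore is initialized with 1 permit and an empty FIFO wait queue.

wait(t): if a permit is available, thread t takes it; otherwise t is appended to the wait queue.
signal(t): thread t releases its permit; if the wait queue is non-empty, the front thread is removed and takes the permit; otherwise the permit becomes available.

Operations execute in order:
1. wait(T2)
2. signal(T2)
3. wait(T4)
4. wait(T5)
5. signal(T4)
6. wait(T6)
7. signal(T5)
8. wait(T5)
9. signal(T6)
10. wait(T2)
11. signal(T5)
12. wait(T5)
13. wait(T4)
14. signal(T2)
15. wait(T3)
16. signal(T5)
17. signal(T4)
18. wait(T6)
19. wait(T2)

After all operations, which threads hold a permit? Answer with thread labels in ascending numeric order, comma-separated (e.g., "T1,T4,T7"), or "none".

Step 1: wait(T2) -> count=0 queue=[] holders={T2}
Step 2: signal(T2) -> count=1 queue=[] holders={none}
Step 3: wait(T4) -> count=0 queue=[] holders={T4}
Step 4: wait(T5) -> count=0 queue=[T5] holders={T4}
Step 5: signal(T4) -> count=0 queue=[] holders={T5}
Step 6: wait(T6) -> count=0 queue=[T6] holders={T5}
Step 7: signal(T5) -> count=0 queue=[] holders={T6}
Step 8: wait(T5) -> count=0 queue=[T5] holders={T6}
Step 9: signal(T6) -> count=0 queue=[] holders={T5}
Step 10: wait(T2) -> count=0 queue=[T2] holders={T5}
Step 11: signal(T5) -> count=0 queue=[] holders={T2}
Step 12: wait(T5) -> count=0 queue=[T5] holders={T2}
Step 13: wait(T4) -> count=0 queue=[T5,T4] holders={T2}
Step 14: signal(T2) -> count=0 queue=[T4] holders={T5}
Step 15: wait(T3) -> count=0 queue=[T4,T3] holders={T5}
Step 16: signal(T5) -> count=0 queue=[T3] holders={T4}
Step 17: signal(T4) -> count=0 queue=[] holders={T3}
Step 18: wait(T6) -> count=0 queue=[T6] holders={T3}
Step 19: wait(T2) -> count=0 queue=[T6,T2] holders={T3}
Final holders: T3

Answer: T3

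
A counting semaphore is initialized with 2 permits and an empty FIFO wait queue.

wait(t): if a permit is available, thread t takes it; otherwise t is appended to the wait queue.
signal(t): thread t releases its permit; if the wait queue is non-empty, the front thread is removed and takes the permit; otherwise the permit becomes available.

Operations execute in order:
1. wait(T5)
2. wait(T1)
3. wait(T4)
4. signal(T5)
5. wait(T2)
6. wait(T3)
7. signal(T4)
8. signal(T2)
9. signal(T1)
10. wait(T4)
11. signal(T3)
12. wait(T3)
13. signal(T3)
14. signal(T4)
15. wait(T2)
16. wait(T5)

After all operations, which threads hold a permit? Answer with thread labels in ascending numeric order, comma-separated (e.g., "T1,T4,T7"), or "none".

Step 1: wait(T5) -> count=1 queue=[] holders={T5}
Step 2: wait(T1) -> count=0 queue=[] holders={T1,T5}
Step 3: wait(T4) -> count=0 queue=[T4] holders={T1,T5}
Step 4: signal(T5) -> count=0 queue=[] holders={T1,T4}
Step 5: wait(T2) -> count=0 queue=[T2] holders={T1,T4}
Step 6: wait(T3) -> count=0 queue=[T2,T3] holders={T1,T4}
Step 7: signal(T4) -> count=0 queue=[T3] holders={T1,T2}
Step 8: signal(T2) -> count=0 queue=[] holders={T1,T3}
Step 9: signal(T1) -> count=1 queue=[] holders={T3}
Step 10: wait(T4) -> count=0 queue=[] holders={T3,T4}
Step 11: signal(T3) -> count=1 queue=[] holders={T4}
Step 12: wait(T3) -> count=0 queue=[] holders={T3,T4}
Step 13: signal(T3) -> count=1 queue=[] holders={T4}
Step 14: signal(T4) -> count=2 queue=[] holders={none}
Step 15: wait(T2) -> count=1 queue=[] holders={T2}
Step 16: wait(T5) -> count=0 queue=[] holders={T2,T5}
Final holders: T2,T5

Answer: T2,T5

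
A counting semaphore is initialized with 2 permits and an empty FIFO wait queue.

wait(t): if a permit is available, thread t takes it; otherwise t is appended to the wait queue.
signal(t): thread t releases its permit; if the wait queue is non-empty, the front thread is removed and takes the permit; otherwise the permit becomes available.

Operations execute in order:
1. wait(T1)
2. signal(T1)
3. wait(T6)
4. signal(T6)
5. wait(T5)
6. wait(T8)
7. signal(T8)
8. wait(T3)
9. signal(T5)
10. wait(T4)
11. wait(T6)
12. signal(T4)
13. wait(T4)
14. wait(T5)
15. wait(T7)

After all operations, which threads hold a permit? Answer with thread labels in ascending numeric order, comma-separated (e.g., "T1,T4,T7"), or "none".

Step 1: wait(T1) -> count=1 queue=[] holders={T1}
Step 2: signal(T1) -> count=2 queue=[] holders={none}
Step 3: wait(T6) -> count=1 queue=[] holders={T6}
Step 4: signal(T6) -> count=2 queue=[] holders={none}
Step 5: wait(T5) -> count=1 queue=[] holders={T5}
Step 6: wait(T8) -> count=0 queue=[] holders={T5,T8}
Step 7: signal(T8) -> count=1 queue=[] holders={T5}
Step 8: wait(T3) -> count=0 queue=[] holders={T3,T5}
Step 9: signal(T5) -> count=1 queue=[] holders={T3}
Step 10: wait(T4) -> count=0 queue=[] holders={T3,T4}
Step 11: wait(T6) -> count=0 queue=[T6] holders={T3,T4}
Step 12: signal(T4) -> count=0 queue=[] holders={T3,T6}
Step 13: wait(T4) -> count=0 queue=[T4] holders={T3,T6}
Step 14: wait(T5) -> count=0 queue=[T4,T5] holders={T3,T6}
Step 15: wait(T7) -> count=0 queue=[T4,T5,T7] holders={T3,T6}
Final holders: T3,T6

Answer: T3,T6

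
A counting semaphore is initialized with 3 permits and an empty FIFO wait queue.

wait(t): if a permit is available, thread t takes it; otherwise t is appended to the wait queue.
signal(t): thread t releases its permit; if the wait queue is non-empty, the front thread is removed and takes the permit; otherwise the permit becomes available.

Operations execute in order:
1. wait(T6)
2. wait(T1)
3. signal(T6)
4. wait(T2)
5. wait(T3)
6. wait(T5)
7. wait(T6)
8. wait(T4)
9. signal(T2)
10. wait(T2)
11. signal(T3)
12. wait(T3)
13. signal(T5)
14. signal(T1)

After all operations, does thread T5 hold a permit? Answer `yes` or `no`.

Step 1: wait(T6) -> count=2 queue=[] holders={T6}
Step 2: wait(T1) -> count=1 queue=[] holders={T1,T6}
Step 3: signal(T6) -> count=2 queue=[] holders={T1}
Step 4: wait(T2) -> count=1 queue=[] holders={T1,T2}
Step 5: wait(T3) -> count=0 queue=[] holders={T1,T2,T3}
Step 6: wait(T5) -> count=0 queue=[T5] holders={T1,T2,T3}
Step 7: wait(T6) -> count=0 queue=[T5,T6] holders={T1,T2,T3}
Step 8: wait(T4) -> count=0 queue=[T5,T6,T4] holders={T1,T2,T3}
Step 9: signal(T2) -> count=0 queue=[T6,T4] holders={T1,T3,T5}
Step 10: wait(T2) -> count=0 queue=[T6,T4,T2] holders={T1,T3,T5}
Step 11: signal(T3) -> count=0 queue=[T4,T2] holders={T1,T5,T6}
Step 12: wait(T3) -> count=0 queue=[T4,T2,T3] holders={T1,T5,T6}
Step 13: signal(T5) -> count=0 queue=[T2,T3] holders={T1,T4,T6}
Step 14: signal(T1) -> count=0 queue=[T3] holders={T2,T4,T6}
Final holders: {T2,T4,T6} -> T5 not in holders

Answer: no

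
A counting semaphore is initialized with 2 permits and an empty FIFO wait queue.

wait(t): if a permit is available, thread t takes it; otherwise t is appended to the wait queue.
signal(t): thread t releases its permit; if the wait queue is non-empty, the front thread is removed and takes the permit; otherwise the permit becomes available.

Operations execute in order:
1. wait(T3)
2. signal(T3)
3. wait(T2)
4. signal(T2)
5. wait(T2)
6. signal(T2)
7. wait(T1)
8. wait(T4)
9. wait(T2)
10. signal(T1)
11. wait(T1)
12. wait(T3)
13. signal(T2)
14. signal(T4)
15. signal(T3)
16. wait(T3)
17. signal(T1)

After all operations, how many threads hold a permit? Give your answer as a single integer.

Answer: 1

Derivation:
Step 1: wait(T3) -> count=1 queue=[] holders={T3}
Step 2: signal(T3) -> count=2 queue=[] holders={none}
Step 3: wait(T2) -> count=1 queue=[] holders={T2}
Step 4: signal(T2) -> count=2 queue=[] holders={none}
Step 5: wait(T2) -> count=1 queue=[] holders={T2}
Step 6: signal(T2) -> count=2 queue=[] holders={none}
Step 7: wait(T1) -> count=1 queue=[] holders={T1}
Step 8: wait(T4) -> count=0 queue=[] holders={T1,T4}
Step 9: wait(T2) -> count=0 queue=[T2] holders={T1,T4}
Step 10: signal(T1) -> count=0 queue=[] holders={T2,T4}
Step 11: wait(T1) -> count=0 queue=[T1] holders={T2,T4}
Step 12: wait(T3) -> count=0 queue=[T1,T3] holders={T2,T4}
Step 13: signal(T2) -> count=0 queue=[T3] holders={T1,T4}
Step 14: signal(T4) -> count=0 queue=[] holders={T1,T3}
Step 15: signal(T3) -> count=1 queue=[] holders={T1}
Step 16: wait(T3) -> count=0 queue=[] holders={T1,T3}
Step 17: signal(T1) -> count=1 queue=[] holders={T3}
Final holders: {T3} -> 1 thread(s)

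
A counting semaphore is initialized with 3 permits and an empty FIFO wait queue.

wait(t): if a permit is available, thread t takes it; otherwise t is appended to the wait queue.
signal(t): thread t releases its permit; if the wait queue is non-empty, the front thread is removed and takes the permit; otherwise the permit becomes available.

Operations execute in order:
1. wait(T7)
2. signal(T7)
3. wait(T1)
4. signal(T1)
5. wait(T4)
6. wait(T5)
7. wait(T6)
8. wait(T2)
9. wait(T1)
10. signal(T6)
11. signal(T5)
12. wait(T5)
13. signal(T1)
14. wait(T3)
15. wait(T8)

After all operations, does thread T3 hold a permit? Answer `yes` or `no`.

Step 1: wait(T7) -> count=2 queue=[] holders={T7}
Step 2: signal(T7) -> count=3 queue=[] holders={none}
Step 3: wait(T1) -> count=2 queue=[] holders={T1}
Step 4: signal(T1) -> count=3 queue=[] holders={none}
Step 5: wait(T4) -> count=2 queue=[] holders={T4}
Step 6: wait(T5) -> count=1 queue=[] holders={T4,T5}
Step 7: wait(T6) -> count=0 queue=[] holders={T4,T5,T6}
Step 8: wait(T2) -> count=0 queue=[T2] holders={T4,T5,T6}
Step 9: wait(T1) -> count=0 queue=[T2,T1] holders={T4,T5,T6}
Step 10: signal(T6) -> count=0 queue=[T1] holders={T2,T4,T5}
Step 11: signal(T5) -> count=0 queue=[] holders={T1,T2,T4}
Step 12: wait(T5) -> count=0 queue=[T5] holders={T1,T2,T4}
Step 13: signal(T1) -> count=0 queue=[] holders={T2,T4,T5}
Step 14: wait(T3) -> count=0 queue=[T3] holders={T2,T4,T5}
Step 15: wait(T8) -> count=0 queue=[T3,T8] holders={T2,T4,T5}
Final holders: {T2,T4,T5} -> T3 not in holders

Answer: no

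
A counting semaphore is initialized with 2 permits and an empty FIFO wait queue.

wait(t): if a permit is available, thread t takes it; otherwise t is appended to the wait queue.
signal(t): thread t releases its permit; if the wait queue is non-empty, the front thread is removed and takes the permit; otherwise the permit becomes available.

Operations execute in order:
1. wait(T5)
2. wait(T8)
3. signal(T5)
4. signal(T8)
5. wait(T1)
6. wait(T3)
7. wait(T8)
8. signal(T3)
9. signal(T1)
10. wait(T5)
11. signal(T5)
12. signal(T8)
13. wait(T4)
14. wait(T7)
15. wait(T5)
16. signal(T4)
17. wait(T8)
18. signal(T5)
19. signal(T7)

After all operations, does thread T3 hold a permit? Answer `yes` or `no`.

Step 1: wait(T5) -> count=1 queue=[] holders={T5}
Step 2: wait(T8) -> count=0 queue=[] holders={T5,T8}
Step 3: signal(T5) -> count=1 queue=[] holders={T8}
Step 4: signal(T8) -> count=2 queue=[] holders={none}
Step 5: wait(T1) -> count=1 queue=[] holders={T1}
Step 6: wait(T3) -> count=0 queue=[] holders={T1,T3}
Step 7: wait(T8) -> count=0 queue=[T8] holders={T1,T3}
Step 8: signal(T3) -> count=0 queue=[] holders={T1,T8}
Step 9: signal(T1) -> count=1 queue=[] holders={T8}
Step 10: wait(T5) -> count=0 queue=[] holders={T5,T8}
Step 11: signal(T5) -> count=1 queue=[] holders={T8}
Step 12: signal(T8) -> count=2 queue=[] holders={none}
Step 13: wait(T4) -> count=1 queue=[] holders={T4}
Step 14: wait(T7) -> count=0 queue=[] holders={T4,T7}
Step 15: wait(T5) -> count=0 queue=[T5] holders={T4,T7}
Step 16: signal(T4) -> count=0 queue=[] holders={T5,T7}
Step 17: wait(T8) -> count=0 queue=[T8] holders={T5,T7}
Step 18: signal(T5) -> count=0 queue=[] holders={T7,T8}
Step 19: signal(T7) -> count=1 queue=[] holders={T8}
Final holders: {T8} -> T3 not in holders

Answer: no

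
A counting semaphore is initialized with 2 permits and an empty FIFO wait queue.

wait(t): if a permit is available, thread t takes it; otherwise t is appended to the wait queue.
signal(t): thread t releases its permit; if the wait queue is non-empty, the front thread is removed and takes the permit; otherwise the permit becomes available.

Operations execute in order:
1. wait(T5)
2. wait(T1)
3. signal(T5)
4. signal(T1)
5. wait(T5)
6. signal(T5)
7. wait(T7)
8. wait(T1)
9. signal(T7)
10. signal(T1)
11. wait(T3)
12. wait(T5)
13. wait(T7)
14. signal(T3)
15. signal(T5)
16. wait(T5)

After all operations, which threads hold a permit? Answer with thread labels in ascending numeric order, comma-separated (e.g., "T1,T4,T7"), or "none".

Step 1: wait(T5) -> count=1 queue=[] holders={T5}
Step 2: wait(T1) -> count=0 queue=[] holders={T1,T5}
Step 3: signal(T5) -> count=1 queue=[] holders={T1}
Step 4: signal(T1) -> count=2 queue=[] holders={none}
Step 5: wait(T5) -> count=1 queue=[] holders={T5}
Step 6: signal(T5) -> count=2 queue=[] holders={none}
Step 7: wait(T7) -> count=1 queue=[] holders={T7}
Step 8: wait(T1) -> count=0 queue=[] holders={T1,T7}
Step 9: signal(T7) -> count=1 queue=[] holders={T1}
Step 10: signal(T1) -> count=2 queue=[] holders={none}
Step 11: wait(T3) -> count=1 queue=[] holders={T3}
Step 12: wait(T5) -> count=0 queue=[] holders={T3,T5}
Step 13: wait(T7) -> count=0 queue=[T7] holders={T3,T5}
Step 14: signal(T3) -> count=0 queue=[] holders={T5,T7}
Step 15: signal(T5) -> count=1 queue=[] holders={T7}
Step 16: wait(T5) -> count=0 queue=[] holders={T5,T7}
Final holders: T5,T7

Answer: T5,T7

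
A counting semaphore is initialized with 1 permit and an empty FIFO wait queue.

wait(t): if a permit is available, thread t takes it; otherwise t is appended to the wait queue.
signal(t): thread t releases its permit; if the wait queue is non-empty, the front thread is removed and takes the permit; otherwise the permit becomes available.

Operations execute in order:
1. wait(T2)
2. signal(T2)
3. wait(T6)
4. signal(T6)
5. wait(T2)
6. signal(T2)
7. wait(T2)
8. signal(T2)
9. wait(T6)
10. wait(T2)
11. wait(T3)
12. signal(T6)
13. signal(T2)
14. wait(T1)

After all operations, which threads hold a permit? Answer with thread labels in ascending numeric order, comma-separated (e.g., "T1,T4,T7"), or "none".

Step 1: wait(T2) -> count=0 queue=[] holders={T2}
Step 2: signal(T2) -> count=1 queue=[] holders={none}
Step 3: wait(T6) -> count=0 queue=[] holders={T6}
Step 4: signal(T6) -> count=1 queue=[] holders={none}
Step 5: wait(T2) -> count=0 queue=[] holders={T2}
Step 6: signal(T2) -> count=1 queue=[] holders={none}
Step 7: wait(T2) -> count=0 queue=[] holders={T2}
Step 8: signal(T2) -> count=1 queue=[] holders={none}
Step 9: wait(T6) -> count=0 queue=[] holders={T6}
Step 10: wait(T2) -> count=0 queue=[T2] holders={T6}
Step 11: wait(T3) -> count=0 queue=[T2,T3] holders={T6}
Step 12: signal(T6) -> count=0 queue=[T3] holders={T2}
Step 13: signal(T2) -> count=0 queue=[] holders={T3}
Step 14: wait(T1) -> count=0 queue=[T1] holders={T3}
Final holders: T3

Answer: T3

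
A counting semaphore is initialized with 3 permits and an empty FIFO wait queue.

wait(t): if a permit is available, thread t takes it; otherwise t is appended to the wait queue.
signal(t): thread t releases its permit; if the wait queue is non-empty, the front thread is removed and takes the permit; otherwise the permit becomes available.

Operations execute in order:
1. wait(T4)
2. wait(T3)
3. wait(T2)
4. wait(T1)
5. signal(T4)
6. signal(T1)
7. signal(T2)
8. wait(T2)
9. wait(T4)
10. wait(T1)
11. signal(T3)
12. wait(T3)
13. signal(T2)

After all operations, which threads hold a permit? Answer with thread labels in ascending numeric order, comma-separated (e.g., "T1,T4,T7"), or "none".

Step 1: wait(T4) -> count=2 queue=[] holders={T4}
Step 2: wait(T3) -> count=1 queue=[] holders={T3,T4}
Step 3: wait(T2) -> count=0 queue=[] holders={T2,T3,T4}
Step 4: wait(T1) -> count=0 queue=[T1] holders={T2,T3,T4}
Step 5: signal(T4) -> count=0 queue=[] holders={T1,T2,T3}
Step 6: signal(T1) -> count=1 queue=[] holders={T2,T3}
Step 7: signal(T2) -> count=2 queue=[] holders={T3}
Step 8: wait(T2) -> count=1 queue=[] holders={T2,T3}
Step 9: wait(T4) -> count=0 queue=[] holders={T2,T3,T4}
Step 10: wait(T1) -> count=0 queue=[T1] holders={T2,T3,T4}
Step 11: signal(T3) -> count=0 queue=[] holders={T1,T2,T4}
Step 12: wait(T3) -> count=0 queue=[T3] holders={T1,T2,T4}
Step 13: signal(T2) -> count=0 queue=[] holders={T1,T3,T4}
Final holders: T1,T3,T4

Answer: T1,T3,T4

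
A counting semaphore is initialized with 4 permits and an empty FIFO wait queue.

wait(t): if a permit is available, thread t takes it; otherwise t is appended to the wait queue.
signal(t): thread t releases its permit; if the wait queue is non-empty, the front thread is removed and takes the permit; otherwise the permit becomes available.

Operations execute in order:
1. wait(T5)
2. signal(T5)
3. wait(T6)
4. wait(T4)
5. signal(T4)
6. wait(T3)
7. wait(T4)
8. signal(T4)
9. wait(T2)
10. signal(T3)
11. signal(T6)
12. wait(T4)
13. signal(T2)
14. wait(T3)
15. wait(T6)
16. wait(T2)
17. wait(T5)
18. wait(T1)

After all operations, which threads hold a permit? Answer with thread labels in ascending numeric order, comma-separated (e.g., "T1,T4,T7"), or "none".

Step 1: wait(T5) -> count=3 queue=[] holders={T5}
Step 2: signal(T5) -> count=4 queue=[] holders={none}
Step 3: wait(T6) -> count=3 queue=[] holders={T6}
Step 4: wait(T4) -> count=2 queue=[] holders={T4,T6}
Step 5: signal(T4) -> count=3 queue=[] holders={T6}
Step 6: wait(T3) -> count=2 queue=[] holders={T3,T6}
Step 7: wait(T4) -> count=1 queue=[] holders={T3,T4,T6}
Step 8: signal(T4) -> count=2 queue=[] holders={T3,T6}
Step 9: wait(T2) -> count=1 queue=[] holders={T2,T3,T6}
Step 10: signal(T3) -> count=2 queue=[] holders={T2,T6}
Step 11: signal(T6) -> count=3 queue=[] holders={T2}
Step 12: wait(T4) -> count=2 queue=[] holders={T2,T4}
Step 13: signal(T2) -> count=3 queue=[] holders={T4}
Step 14: wait(T3) -> count=2 queue=[] holders={T3,T4}
Step 15: wait(T6) -> count=1 queue=[] holders={T3,T4,T6}
Step 16: wait(T2) -> count=0 queue=[] holders={T2,T3,T4,T6}
Step 17: wait(T5) -> count=0 queue=[T5] holders={T2,T3,T4,T6}
Step 18: wait(T1) -> count=0 queue=[T5,T1] holders={T2,T3,T4,T6}
Final holders: T2,T3,T4,T6

Answer: T2,T3,T4,T6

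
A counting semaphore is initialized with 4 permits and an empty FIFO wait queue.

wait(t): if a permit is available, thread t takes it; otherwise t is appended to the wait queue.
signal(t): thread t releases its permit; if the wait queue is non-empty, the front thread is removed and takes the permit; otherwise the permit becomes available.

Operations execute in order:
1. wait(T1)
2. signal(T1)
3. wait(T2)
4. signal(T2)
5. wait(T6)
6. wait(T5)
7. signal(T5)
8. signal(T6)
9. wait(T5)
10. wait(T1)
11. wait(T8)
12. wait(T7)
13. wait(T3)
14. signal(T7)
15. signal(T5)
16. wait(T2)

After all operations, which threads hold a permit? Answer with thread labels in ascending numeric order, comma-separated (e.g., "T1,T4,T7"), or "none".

Step 1: wait(T1) -> count=3 queue=[] holders={T1}
Step 2: signal(T1) -> count=4 queue=[] holders={none}
Step 3: wait(T2) -> count=3 queue=[] holders={T2}
Step 4: signal(T2) -> count=4 queue=[] holders={none}
Step 5: wait(T6) -> count=3 queue=[] holders={T6}
Step 6: wait(T5) -> count=2 queue=[] holders={T5,T6}
Step 7: signal(T5) -> count=3 queue=[] holders={T6}
Step 8: signal(T6) -> count=4 queue=[] holders={none}
Step 9: wait(T5) -> count=3 queue=[] holders={T5}
Step 10: wait(T1) -> count=2 queue=[] holders={T1,T5}
Step 11: wait(T8) -> count=1 queue=[] holders={T1,T5,T8}
Step 12: wait(T7) -> count=0 queue=[] holders={T1,T5,T7,T8}
Step 13: wait(T3) -> count=0 queue=[T3] holders={T1,T5,T7,T8}
Step 14: signal(T7) -> count=0 queue=[] holders={T1,T3,T5,T8}
Step 15: signal(T5) -> count=1 queue=[] holders={T1,T3,T8}
Step 16: wait(T2) -> count=0 queue=[] holders={T1,T2,T3,T8}
Final holders: T1,T2,T3,T8

Answer: T1,T2,T3,T8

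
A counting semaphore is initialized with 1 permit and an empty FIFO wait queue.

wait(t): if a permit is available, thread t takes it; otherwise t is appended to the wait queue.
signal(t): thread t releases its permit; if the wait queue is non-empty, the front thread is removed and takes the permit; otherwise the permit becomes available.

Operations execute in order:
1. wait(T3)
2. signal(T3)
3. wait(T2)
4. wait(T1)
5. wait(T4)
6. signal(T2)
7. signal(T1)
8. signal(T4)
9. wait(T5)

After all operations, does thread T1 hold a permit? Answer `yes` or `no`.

Answer: no

Derivation:
Step 1: wait(T3) -> count=0 queue=[] holders={T3}
Step 2: signal(T3) -> count=1 queue=[] holders={none}
Step 3: wait(T2) -> count=0 queue=[] holders={T2}
Step 4: wait(T1) -> count=0 queue=[T1] holders={T2}
Step 5: wait(T4) -> count=0 queue=[T1,T4] holders={T2}
Step 6: signal(T2) -> count=0 queue=[T4] holders={T1}
Step 7: signal(T1) -> count=0 queue=[] holders={T4}
Step 8: signal(T4) -> count=1 queue=[] holders={none}
Step 9: wait(T5) -> count=0 queue=[] holders={T5}
Final holders: {T5} -> T1 not in holders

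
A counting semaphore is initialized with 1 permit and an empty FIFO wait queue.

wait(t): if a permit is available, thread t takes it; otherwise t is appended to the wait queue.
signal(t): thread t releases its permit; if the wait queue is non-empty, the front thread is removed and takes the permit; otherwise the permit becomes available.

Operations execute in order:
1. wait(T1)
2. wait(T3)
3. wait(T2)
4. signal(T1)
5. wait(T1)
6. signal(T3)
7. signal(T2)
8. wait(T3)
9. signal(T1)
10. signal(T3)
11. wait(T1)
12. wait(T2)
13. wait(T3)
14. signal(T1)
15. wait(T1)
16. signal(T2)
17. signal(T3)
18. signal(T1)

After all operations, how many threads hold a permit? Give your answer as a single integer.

Step 1: wait(T1) -> count=0 queue=[] holders={T1}
Step 2: wait(T3) -> count=0 queue=[T3] holders={T1}
Step 3: wait(T2) -> count=0 queue=[T3,T2] holders={T1}
Step 4: signal(T1) -> count=0 queue=[T2] holders={T3}
Step 5: wait(T1) -> count=0 queue=[T2,T1] holders={T3}
Step 6: signal(T3) -> count=0 queue=[T1] holders={T2}
Step 7: signal(T2) -> count=0 queue=[] holders={T1}
Step 8: wait(T3) -> count=0 queue=[T3] holders={T1}
Step 9: signal(T1) -> count=0 queue=[] holders={T3}
Step 10: signal(T3) -> count=1 queue=[] holders={none}
Step 11: wait(T1) -> count=0 queue=[] holders={T1}
Step 12: wait(T2) -> count=0 queue=[T2] holders={T1}
Step 13: wait(T3) -> count=0 queue=[T2,T3] holders={T1}
Step 14: signal(T1) -> count=0 queue=[T3] holders={T2}
Step 15: wait(T1) -> count=0 queue=[T3,T1] holders={T2}
Step 16: signal(T2) -> count=0 queue=[T1] holders={T3}
Step 17: signal(T3) -> count=0 queue=[] holders={T1}
Step 18: signal(T1) -> count=1 queue=[] holders={none}
Final holders: {none} -> 0 thread(s)

Answer: 0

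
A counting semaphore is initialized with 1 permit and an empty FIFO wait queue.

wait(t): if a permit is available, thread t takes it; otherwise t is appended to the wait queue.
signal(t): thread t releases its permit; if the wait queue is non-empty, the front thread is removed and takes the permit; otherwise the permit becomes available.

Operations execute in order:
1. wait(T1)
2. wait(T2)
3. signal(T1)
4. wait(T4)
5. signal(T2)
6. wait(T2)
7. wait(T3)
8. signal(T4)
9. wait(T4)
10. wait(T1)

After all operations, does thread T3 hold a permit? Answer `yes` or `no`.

Step 1: wait(T1) -> count=0 queue=[] holders={T1}
Step 2: wait(T2) -> count=0 queue=[T2] holders={T1}
Step 3: signal(T1) -> count=0 queue=[] holders={T2}
Step 4: wait(T4) -> count=0 queue=[T4] holders={T2}
Step 5: signal(T2) -> count=0 queue=[] holders={T4}
Step 6: wait(T2) -> count=0 queue=[T2] holders={T4}
Step 7: wait(T3) -> count=0 queue=[T2,T3] holders={T4}
Step 8: signal(T4) -> count=0 queue=[T3] holders={T2}
Step 9: wait(T4) -> count=0 queue=[T3,T4] holders={T2}
Step 10: wait(T1) -> count=0 queue=[T3,T4,T1] holders={T2}
Final holders: {T2} -> T3 not in holders

Answer: no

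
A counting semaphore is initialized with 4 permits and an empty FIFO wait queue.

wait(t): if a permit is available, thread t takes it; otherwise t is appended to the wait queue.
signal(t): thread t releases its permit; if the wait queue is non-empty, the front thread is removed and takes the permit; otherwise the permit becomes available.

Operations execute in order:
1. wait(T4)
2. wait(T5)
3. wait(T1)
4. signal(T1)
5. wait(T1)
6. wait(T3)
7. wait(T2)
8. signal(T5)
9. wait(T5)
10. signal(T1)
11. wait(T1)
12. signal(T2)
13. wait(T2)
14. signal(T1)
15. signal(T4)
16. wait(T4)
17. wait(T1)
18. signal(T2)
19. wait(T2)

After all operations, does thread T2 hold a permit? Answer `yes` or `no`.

Step 1: wait(T4) -> count=3 queue=[] holders={T4}
Step 2: wait(T5) -> count=2 queue=[] holders={T4,T5}
Step 3: wait(T1) -> count=1 queue=[] holders={T1,T4,T5}
Step 4: signal(T1) -> count=2 queue=[] holders={T4,T5}
Step 5: wait(T1) -> count=1 queue=[] holders={T1,T4,T5}
Step 6: wait(T3) -> count=0 queue=[] holders={T1,T3,T4,T5}
Step 7: wait(T2) -> count=0 queue=[T2] holders={T1,T3,T4,T5}
Step 8: signal(T5) -> count=0 queue=[] holders={T1,T2,T3,T4}
Step 9: wait(T5) -> count=0 queue=[T5] holders={T1,T2,T3,T4}
Step 10: signal(T1) -> count=0 queue=[] holders={T2,T3,T4,T5}
Step 11: wait(T1) -> count=0 queue=[T1] holders={T2,T3,T4,T5}
Step 12: signal(T2) -> count=0 queue=[] holders={T1,T3,T4,T5}
Step 13: wait(T2) -> count=0 queue=[T2] holders={T1,T3,T4,T5}
Step 14: signal(T1) -> count=0 queue=[] holders={T2,T3,T4,T5}
Step 15: signal(T4) -> count=1 queue=[] holders={T2,T3,T5}
Step 16: wait(T4) -> count=0 queue=[] holders={T2,T3,T4,T5}
Step 17: wait(T1) -> count=0 queue=[T1] holders={T2,T3,T4,T5}
Step 18: signal(T2) -> count=0 queue=[] holders={T1,T3,T4,T5}
Step 19: wait(T2) -> count=0 queue=[T2] holders={T1,T3,T4,T5}
Final holders: {T1,T3,T4,T5} -> T2 not in holders

Answer: no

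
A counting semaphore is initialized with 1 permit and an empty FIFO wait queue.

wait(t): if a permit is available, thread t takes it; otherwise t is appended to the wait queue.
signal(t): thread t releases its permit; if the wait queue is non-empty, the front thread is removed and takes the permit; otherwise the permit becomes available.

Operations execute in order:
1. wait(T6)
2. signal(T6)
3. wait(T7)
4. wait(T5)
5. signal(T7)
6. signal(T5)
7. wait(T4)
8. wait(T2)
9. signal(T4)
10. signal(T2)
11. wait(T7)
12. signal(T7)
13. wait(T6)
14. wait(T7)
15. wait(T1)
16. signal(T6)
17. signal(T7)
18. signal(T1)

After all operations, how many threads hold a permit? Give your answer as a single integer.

Step 1: wait(T6) -> count=0 queue=[] holders={T6}
Step 2: signal(T6) -> count=1 queue=[] holders={none}
Step 3: wait(T7) -> count=0 queue=[] holders={T7}
Step 4: wait(T5) -> count=0 queue=[T5] holders={T7}
Step 5: signal(T7) -> count=0 queue=[] holders={T5}
Step 6: signal(T5) -> count=1 queue=[] holders={none}
Step 7: wait(T4) -> count=0 queue=[] holders={T4}
Step 8: wait(T2) -> count=0 queue=[T2] holders={T4}
Step 9: signal(T4) -> count=0 queue=[] holders={T2}
Step 10: signal(T2) -> count=1 queue=[] holders={none}
Step 11: wait(T7) -> count=0 queue=[] holders={T7}
Step 12: signal(T7) -> count=1 queue=[] holders={none}
Step 13: wait(T6) -> count=0 queue=[] holders={T6}
Step 14: wait(T7) -> count=0 queue=[T7] holders={T6}
Step 15: wait(T1) -> count=0 queue=[T7,T1] holders={T6}
Step 16: signal(T6) -> count=0 queue=[T1] holders={T7}
Step 17: signal(T7) -> count=0 queue=[] holders={T1}
Step 18: signal(T1) -> count=1 queue=[] holders={none}
Final holders: {none} -> 0 thread(s)

Answer: 0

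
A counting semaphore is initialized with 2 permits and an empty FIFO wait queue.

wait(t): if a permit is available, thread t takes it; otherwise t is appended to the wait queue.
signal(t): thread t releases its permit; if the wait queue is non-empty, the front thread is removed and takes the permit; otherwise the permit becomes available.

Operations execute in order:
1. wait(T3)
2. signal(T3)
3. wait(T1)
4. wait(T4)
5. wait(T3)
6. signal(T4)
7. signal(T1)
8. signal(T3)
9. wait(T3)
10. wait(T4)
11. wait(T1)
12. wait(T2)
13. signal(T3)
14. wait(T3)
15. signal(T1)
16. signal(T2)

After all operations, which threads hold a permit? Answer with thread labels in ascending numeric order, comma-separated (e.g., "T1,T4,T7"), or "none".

Answer: T3,T4

Derivation:
Step 1: wait(T3) -> count=1 queue=[] holders={T3}
Step 2: signal(T3) -> count=2 queue=[] holders={none}
Step 3: wait(T1) -> count=1 queue=[] holders={T1}
Step 4: wait(T4) -> count=0 queue=[] holders={T1,T4}
Step 5: wait(T3) -> count=0 queue=[T3] holders={T1,T4}
Step 6: signal(T4) -> count=0 queue=[] holders={T1,T3}
Step 7: signal(T1) -> count=1 queue=[] holders={T3}
Step 8: signal(T3) -> count=2 queue=[] holders={none}
Step 9: wait(T3) -> count=1 queue=[] holders={T3}
Step 10: wait(T4) -> count=0 queue=[] holders={T3,T4}
Step 11: wait(T1) -> count=0 queue=[T1] holders={T3,T4}
Step 12: wait(T2) -> count=0 queue=[T1,T2] holders={T3,T4}
Step 13: signal(T3) -> count=0 queue=[T2] holders={T1,T4}
Step 14: wait(T3) -> count=0 queue=[T2,T3] holders={T1,T4}
Step 15: signal(T1) -> count=0 queue=[T3] holders={T2,T4}
Step 16: signal(T2) -> count=0 queue=[] holders={T3,T4}
Final holders: T3,T4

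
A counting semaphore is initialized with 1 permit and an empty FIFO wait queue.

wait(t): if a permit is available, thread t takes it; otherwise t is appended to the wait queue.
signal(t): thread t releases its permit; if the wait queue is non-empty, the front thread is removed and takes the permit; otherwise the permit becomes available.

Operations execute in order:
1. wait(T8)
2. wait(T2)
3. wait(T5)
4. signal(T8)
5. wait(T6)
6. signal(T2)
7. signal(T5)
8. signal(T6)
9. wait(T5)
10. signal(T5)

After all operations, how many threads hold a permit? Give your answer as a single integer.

Answer: 0

Derivation:
Step 1: wait(T8) -> count=0 queue=[] holders={T8}
Step 2: wait(T2) -> count=0 queue=[T2] holders={T8}
Step 3: wait(T5) -> count=0 queue=[T2,T5] holders={T8}
Step 4: signal(T8) -> count=0 queue=[T5] holders={T2}
Step 5: wait(T6) -> count=0 queue=[T5,T6] holders={T2}
Step 6: signal(T2) -> count=0 queue=[T6] holders={T5}
Step 7: signal(T5) -> count=0 queue=[] holders={T6}
Step 8: signal(T6) -> count=1 queue=[] holders={none}
Step 9: wait(T5) -> count=0 queue=[] holders={T5}
Step 10: signal(T5) -> count=1 queue=[] holders={none}
Final holders: {none} -> 0 thread(s)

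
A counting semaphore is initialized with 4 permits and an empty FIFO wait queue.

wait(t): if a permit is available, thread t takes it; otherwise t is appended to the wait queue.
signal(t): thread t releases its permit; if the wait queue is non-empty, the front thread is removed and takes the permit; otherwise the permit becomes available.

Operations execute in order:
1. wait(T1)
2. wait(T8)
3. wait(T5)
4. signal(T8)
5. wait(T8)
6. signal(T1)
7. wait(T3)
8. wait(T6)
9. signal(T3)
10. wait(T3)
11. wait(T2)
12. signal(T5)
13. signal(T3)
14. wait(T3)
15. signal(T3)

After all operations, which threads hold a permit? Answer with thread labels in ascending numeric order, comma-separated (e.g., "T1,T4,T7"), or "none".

Answer: T2,T6,T8

Derivation:
Step 1: wait(T1) -> count=3 queue=[] holders={T1}
Step 2: wait(T8) -> count=2 queue=[] holders={T1,T8}
Step 3: wait(T5) -> count=1 queue=[] holders={T1,T5,T8}
Step 4: signal(T8) -> count=2 queue=[] holders={T1,T5}
Step 5: wait(T8) -> count=1 queue=[] holders={T1,T5,T8}
Step 6: signal(T1) -> count=2 queue=[] holders={T5,T8}
Step 7: wait(T3) -> count=1 queue=[] holders={T3,T5,T8}
Step 8: wait(T6) -> count=0 queue=[] holders={T3,T5,T6,T8}
Step 9: signal(T3) -> count=1 queue=[] holders={T5,T6,T8}
Step 10: wait(T3) -> count=0 queue=[] holders={T3,T5,T6,T8}
Step 11: wait(T2) -> count=0 queue=[T2] holders={T3,T5,T6,T8}
Step 12: signal(T5) -> count=0 queue=[] holders={T2,T3,T6,T8}
Step 13: signal(T3) -> count=1 queue=[] holders={T2,T6,T8}
Step 14: wait(T3) -> count=0 queue=[] holders={T2,T3,T6,T8}
Step 15: signal(T3) -> count=1 queue=[] holders={T2,T6,T8}
Final holders: T2,T6,T8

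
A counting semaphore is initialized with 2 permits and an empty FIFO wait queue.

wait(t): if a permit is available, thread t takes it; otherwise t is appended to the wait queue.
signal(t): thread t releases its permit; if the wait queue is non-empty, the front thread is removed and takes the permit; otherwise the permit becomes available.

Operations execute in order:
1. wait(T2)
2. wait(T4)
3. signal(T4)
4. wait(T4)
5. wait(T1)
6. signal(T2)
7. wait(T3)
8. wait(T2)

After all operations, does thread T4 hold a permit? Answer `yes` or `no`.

Step 1: wait(T2) -> count=1 queue=[] holders={T2}
Step 2: wait(T4) -> count=0 queue=[] holders={T2,T4}
Step 3: signal(T4) -> count=1 queue=[] holders={T2}
Step 4: wait(T4) -> count=0 queue=[] holders={T2,T4}
Step 5: wait(T1) -> count=0 queue=[T1] holders={T2,T4}
Step 6: signal(T2) -> count=0 queue=[] holders={T1,T4}
Step 7: wait(T3) -> count=0 queue=[T3] holders={T1,T4}
Step 8: wait(T2) -> count=0 queue=[T3,T2] holders={T1,T4}
Final holders: {T1,T4} -> T4 in holders

Answer: yes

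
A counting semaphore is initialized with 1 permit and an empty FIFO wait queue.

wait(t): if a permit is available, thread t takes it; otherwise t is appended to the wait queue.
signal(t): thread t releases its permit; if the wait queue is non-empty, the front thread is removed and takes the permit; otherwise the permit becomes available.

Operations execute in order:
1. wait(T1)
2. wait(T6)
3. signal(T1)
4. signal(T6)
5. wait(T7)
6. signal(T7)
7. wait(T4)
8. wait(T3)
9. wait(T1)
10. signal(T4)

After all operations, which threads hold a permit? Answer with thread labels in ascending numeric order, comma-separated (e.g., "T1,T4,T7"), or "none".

Step 1: wait(T1) -> count=0 queue=[] holders={T1}
Step 2: wait(T6) -> count=0 queue=[T6] holders={T1}
Step 3: signal(T1) -> count=0 queue=[] holders={T6}
Step 4: signal(T6) -> count=1 queue=[] holders={none}
Step 5: wait(T7) -> count=0 queue=[] holders={T7}
Step 6: signal(T7) -> count=1 queue=[] holders={none}
Step 7: wait(T4) -> count=0 queue=[] holders={T4}
Step 8: wait(T3) -> count=0 queue=[T3] holders={T4}
Step 9: wait(T1) -> count=0 queue=[T3,T1] holders={T4}
Step 10: signal(T4) -> count=0 queue=[T1] holders={T3}
Final holders: T3

Answer: T3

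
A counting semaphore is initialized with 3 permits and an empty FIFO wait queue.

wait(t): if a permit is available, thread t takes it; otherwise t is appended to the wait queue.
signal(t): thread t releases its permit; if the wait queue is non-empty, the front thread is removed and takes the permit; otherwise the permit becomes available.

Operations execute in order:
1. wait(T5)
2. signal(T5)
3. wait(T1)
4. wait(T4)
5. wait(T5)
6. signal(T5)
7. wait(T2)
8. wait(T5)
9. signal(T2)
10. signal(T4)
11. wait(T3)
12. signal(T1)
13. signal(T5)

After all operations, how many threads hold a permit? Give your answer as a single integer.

Step 1: wait(T5) -> count=2 queue=[] holders={T5}
Step 2: signal(T5) -> count=3 queue=[] holders={none}
Step 3: wait(T1) -> count=2 queue=[] holders={T1}
Step 4: wait(T4) -> count=1 queue=[] holders={T1,T4}
Step 5: wait(T5) -> count=0 queue=[] holders={T1,T4,T5}
Step 6: signal(T5) -> count=1 queue=[] holders={T1,T4}
Step 7: wait(T2) -> count=0 queue=[] holders={T1,T2,T4}
Step 8: wait(T5) -> count=0 queue=[T5] holders={T1,T2,T4}
Step 9: signal(T2) -> count=0 queue=[] holders={T1,T4,T5}
Step 10: signal(T4) -> count=1 queue=[] holders={T1,T5}
Step 11: wait(T3) -> count=0 queue=[] holders={T1,T3,T5}
Step 12: signal(T1) -> count=1 queue=[] holders={T3,T5}
Step 13: signal(T5) -> count=2 queue=[] holders={T3}
Final holders: {T3} -> 1 thread(s)

Answer: 1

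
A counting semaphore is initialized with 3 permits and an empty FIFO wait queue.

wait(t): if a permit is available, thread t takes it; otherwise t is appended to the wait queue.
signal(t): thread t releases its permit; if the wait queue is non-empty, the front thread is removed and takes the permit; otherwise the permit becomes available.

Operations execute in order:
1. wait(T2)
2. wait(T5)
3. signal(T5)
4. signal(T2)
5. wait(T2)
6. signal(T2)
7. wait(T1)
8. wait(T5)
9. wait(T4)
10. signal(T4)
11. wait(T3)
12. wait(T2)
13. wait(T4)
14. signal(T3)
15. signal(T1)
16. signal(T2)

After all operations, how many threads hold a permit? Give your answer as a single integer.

Answer: 2

Derivation:
Step 1: wait(T2) -> count=2 queue=[] holders={T2}
Step 2: wait(T5) -> count=1 queue=[] holders={T2,T5}
Step 3: signal(T5) -> count=2 queue=[] holders={T2}
Step 4: signal(T2) -> count=3 queue=[] holders={none}
Step 5: wait(T2) -> count=2 queue=[] holders={T2}
Step 6: signal(T2) -> count=3 queue=[] holders={none}
Step 7: wait(T1) -> count=2 queue=[] holders={T1}
Step 8: wait(T5) -> count=1 queue=[] holders={T1,T5}
Step 9: wait(T4) -> count=0 queue=[] holders={T1,T4,T5}
Step 10: signal(T4) -> count=1 queue=[] holders={T1,T5}
Step 11: wait(T3) -> count=0 queue=[] holders={T1,T3,T5}
Step 12: wait(T2) -> count=0 queue=[T2] holders={T1,T3,T5}
Step 13: wait(T4) -> count=0 queue=[T2,T4] holders={T1,T3,T5}
Step 14: signal(T3) -> count=0 queue=[T4] holders={T1,T2,T5}
Step 15: signal(T1) -> count=0 queue=[] holders={T2,T4,T5}
Step 16: signal(T2) -> count=1 queue=[] holders={T4,T5}
Final holders: {T4,T5} -> 2 thread(s)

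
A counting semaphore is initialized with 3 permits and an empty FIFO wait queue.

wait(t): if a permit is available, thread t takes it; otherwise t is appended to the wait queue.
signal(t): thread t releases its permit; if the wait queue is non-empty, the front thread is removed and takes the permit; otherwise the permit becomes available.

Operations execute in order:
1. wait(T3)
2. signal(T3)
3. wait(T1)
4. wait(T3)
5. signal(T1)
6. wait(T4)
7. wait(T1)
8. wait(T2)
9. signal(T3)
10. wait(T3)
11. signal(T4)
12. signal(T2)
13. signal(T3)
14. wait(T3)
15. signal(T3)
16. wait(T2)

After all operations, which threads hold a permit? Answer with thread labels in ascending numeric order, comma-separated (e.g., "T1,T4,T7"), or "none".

Answer: T1,T2

Derivation:
Step 1: wait(T3) -> count=2 queue=[] holders={T3}
Step 2: signal(T3) -> count=3 queue=[] holders={none}
Step 3: wait(T1) -> count=2 queue=[] holders={T1}
Step 4: wait(T3) -> count=1 queue=[] holders={T1,T3}
Step 5: signal(T1) -> count=2 queue=[] holders={T3}
Step 6: wait(T4) -> count=1 queue=[] holders={T3,T4}
Step 7: wait(T1) -> count=0 queue=[] holders={T1,T3,T4}
Step 8: wait(T2) -> count=0 queue=[T2] holders={T1,T3,T4}
Step 9: signal(T3) -> count=0 queue=[] holders={T1,T2,T4}
Step 10: wait(T3) -> count=0 queue=[T3] holders={T1,T2,T4}
Step 11: signal(T4) -> count=0 queue=[] holders={T1,T2,T3}
Step 12: signal(T2) -> count=1 queue=[] holders={T1,T3}
Step 13: signal(T3) -> count=2 queue=[] holders={T1}
Step 14: wait(T3) -> count=1 queue=[] holders={T1,T3}
Step 15: signal(T3) -> count=2 queue=[] holders={T1}
Step 16: wait(T2) -> count=1 queue=[] holders={T1,T2}
Final holders: T1,T2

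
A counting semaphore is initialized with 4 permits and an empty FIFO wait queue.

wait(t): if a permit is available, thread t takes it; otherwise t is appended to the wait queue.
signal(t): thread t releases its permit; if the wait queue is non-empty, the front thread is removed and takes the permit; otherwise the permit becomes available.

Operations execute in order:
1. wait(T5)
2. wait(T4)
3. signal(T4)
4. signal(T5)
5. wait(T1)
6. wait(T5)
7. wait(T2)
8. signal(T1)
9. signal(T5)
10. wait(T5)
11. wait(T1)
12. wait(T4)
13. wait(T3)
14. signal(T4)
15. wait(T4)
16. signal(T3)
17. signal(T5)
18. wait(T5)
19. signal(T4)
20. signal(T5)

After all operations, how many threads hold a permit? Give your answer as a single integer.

Answer: 2

Derivation:
Step 1: wait(T5) -> count=3 queue=[] holders={T5}
Step 2: wait(T4) -> count=2 queue=[] holders={T4,T5}
Step 3: signal(T4) -> count=3 queue=[] holders={T5}
Step 4: signal(T5) -> count=4 queue=[] holders={none}
Step 5: wait(T1) -> count=3 queue=[] holders={T1}
Step 6: wait(T5) -> count=2 queue=[] holders={T1,T5}
Step 7: wait(T2) -> count=1 queue=[] holders={T1,T2,T5}
Step 8: signal(T1) -> count=2 queue=[] holders={T2,T5}
Step 9: signal(T5) -> count=3 queue=[] holders={T2}
Step 10: wait(T5) -> count=2 queue=[] holders={T2,T5}
Step 11: wait(T1) -> count=1 queue=[] holders={T1,T2,T5}
Step 12: wait(T4) -> count=0 queue=[] holders={T1,T2,T4,T5}
Step 13: wait(T3) -> count=0 queue=[T3] holders={T1,T2,T4,T5}
Step 14: signal(T4) -> count=0 queue=[] holders={T1,T2,T3,T5}
Step 15: wait(T4) -> count=0 queue=[T4] holders={T1,T2,T3,T5}
Step 16: signal(T3) -> count=0 queue=[] holders={T1,T2,T4,T5}
Step 17: signal(T5) -> count=1 queue=[] holders={T1,T2,T4}
Step 18: wait(T5) -> count=0 queue=[] holders={T1,T2,T4,T5}
Step 19: signal(T4) -> count=1 queue=[] holders={T1,T2,T5}
Step 20: signal(T5) -> count=2 queue=[] holders={T1,T2}
Final holders: {T1,T2} -> 2 thread(s)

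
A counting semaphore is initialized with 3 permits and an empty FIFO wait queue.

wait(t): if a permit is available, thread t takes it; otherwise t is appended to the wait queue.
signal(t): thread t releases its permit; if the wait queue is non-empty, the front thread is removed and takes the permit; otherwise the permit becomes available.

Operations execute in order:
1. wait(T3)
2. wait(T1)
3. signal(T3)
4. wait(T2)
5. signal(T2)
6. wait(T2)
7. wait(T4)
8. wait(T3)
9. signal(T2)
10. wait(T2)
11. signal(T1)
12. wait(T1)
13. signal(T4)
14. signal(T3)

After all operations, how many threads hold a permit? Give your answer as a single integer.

Step 1: wait(T3) -> count=2 queue=[] holders={T3}
Step 2: wait(T1) -> count=1 queue=[] holders={T1,T3}
Step 3: signal(T3) -> count=2 queue=[] holders={T1}
Step 4: wait(T2) -> count=1 queue=[] holders={T1,T2}
Step 5: signal(T2) -> count=2 queue=[] holders={T1}
Step 6: wait(T2) -> count=1 queue=[] holders={T1,T2}
Step 7: wait(T4) -> count=0 queue=[] holders={T1,T2,T4}
Step 8: wait(T3) -> count=0 queue=[T3] holders={T1,T2,T4}
Step 9: signal(T2) -> count=0 queue=[] holders={T1,T3,T4}
Step 10: wait(T2) -> count=0 queue=[T2] holders={T1,T3,T4}
Step 11: signal(T1) -> count=0 queue=[] holders={T2,T3,T4}
Step 12: wait(T1) -> count=0 queue=[T1] holders={T2,T3,T4}
Step 13: signal(T4) -> count=0 queue=[] holders={T1,T2,T3}
Step 14: signal(T3) -> count=1 queue=[] holders={T1,T2}
Final holders: {T1,T2} -> 2 thread(s)

Answer: 2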